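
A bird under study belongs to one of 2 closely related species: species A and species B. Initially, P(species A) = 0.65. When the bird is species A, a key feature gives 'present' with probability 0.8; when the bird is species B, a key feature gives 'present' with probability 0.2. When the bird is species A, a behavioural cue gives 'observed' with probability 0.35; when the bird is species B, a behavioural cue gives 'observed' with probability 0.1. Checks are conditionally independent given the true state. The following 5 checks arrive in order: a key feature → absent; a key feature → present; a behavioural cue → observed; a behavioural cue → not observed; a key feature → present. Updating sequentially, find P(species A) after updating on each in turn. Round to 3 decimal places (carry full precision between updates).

Apply Bayes' rule sequentially, carrying P(species A) forward.
After a key feature='absent': P(species A) = 0.2·0.6500 / (0.2·0.6500 + 0.8·0.3500) ≈ 0.3171
After a key feature='present': P(species A) = 0.8·0.3171 / (0.8·0.3171 + 0.2·0.6829) ≈ 0.6500
After a behavioural cue='observed': P(species A) = 0.35·0.6500 / (0.35·0.6500 + 0.1·0.3500) ≈ 0.8667
After a behavioural cue='not observed': P(species A) = 0.65·0.8667 / (0.65·0.8667 + 0.9·0.1333) ≈ 0.8244
After a key feature='present': P(species A) = 0.8·0.8244 / (0.8·0.8244 + 0.2·0.1756) ≈ 0.9494

0.949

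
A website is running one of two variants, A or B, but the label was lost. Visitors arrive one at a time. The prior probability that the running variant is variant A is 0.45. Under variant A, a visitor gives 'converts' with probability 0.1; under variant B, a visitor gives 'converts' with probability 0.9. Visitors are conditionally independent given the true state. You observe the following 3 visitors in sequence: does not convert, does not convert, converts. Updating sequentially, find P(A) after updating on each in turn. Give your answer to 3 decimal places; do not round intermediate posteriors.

0.880

After 'does not convert': P(A) = 0.9·0.4500 / (0.9·0.4500 + 0.1·0.5500) ≈ 0.8804
After 'does not convert': P(A) = 0.9·0.8804 / (0.9·0.8804 + 0.1·0.1196) ≈ 0.9851
After 'converts': P(A) = 0.1·0.9851 / (0.1·0.9851 + 0.9·0.0149) ≈ 0.8804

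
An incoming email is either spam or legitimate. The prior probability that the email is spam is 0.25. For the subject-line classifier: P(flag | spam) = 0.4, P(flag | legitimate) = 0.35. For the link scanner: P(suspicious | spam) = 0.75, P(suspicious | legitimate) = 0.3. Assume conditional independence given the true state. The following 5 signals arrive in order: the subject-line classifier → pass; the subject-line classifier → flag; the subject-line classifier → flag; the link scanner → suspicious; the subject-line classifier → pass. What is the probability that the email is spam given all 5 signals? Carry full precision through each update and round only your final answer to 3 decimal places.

0.481

After the subject-line classifier='pass': P(spam) = 0.6·0.2500 / (0.6·0.2500 + 0.65·0.7500) ≈ 0.2353
After the subject-line classifier='flag': P(spam) = 0.4·0.2353 / (0.4·0.2353 + 0.35·0.7647) ≈ 0.2602
After the subject-line classifier='flag': P(spam) = 0.4·0.2602 / (0.4·0.2602 + 0.35·0.7398) ≈ 0.2867
After the link scanner='suspicious': P(spam) = 0.75·0.2867 / (0.75·0.2867 + 0.3·0.7133) ≈ 0.5012
After the subject-line classifier='pass': P(spam) = 0.6·0.5012 / (0.6·0.5012 + 0.65·0.4988) ≈ 0.4812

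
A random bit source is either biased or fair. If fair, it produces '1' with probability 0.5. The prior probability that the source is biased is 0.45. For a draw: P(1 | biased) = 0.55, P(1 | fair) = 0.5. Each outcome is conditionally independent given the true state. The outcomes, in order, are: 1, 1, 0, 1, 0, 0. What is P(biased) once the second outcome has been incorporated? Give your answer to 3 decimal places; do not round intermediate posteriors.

0.497

After '1': P(biased) = 0.55·0.4500 / (0.55·0.4500 + 0.5·0.5500) ≈ 0.4737
After '1': P(biased) = 0.55·0.4737 / (0.55·0.4737 + 0.5·0.5263) ≈ 0.4975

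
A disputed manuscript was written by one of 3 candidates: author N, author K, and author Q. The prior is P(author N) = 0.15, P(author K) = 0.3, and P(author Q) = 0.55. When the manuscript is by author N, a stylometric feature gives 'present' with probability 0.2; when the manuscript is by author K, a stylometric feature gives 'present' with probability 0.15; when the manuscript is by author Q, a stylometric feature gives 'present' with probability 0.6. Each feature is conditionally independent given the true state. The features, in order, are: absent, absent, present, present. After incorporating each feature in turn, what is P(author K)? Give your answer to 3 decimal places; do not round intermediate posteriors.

0.121

After 'absent': normaliser = 0.8·0.1500 + 0.85·0.3000 + 0.4·0.5500; P(author N) ≈ 0.2017, P(author K) ≈ 0.4286, P(author Q) ≈ 0.3697
After 'absent': normaliser = 0.8·0.2017 + 0.85·0.4286 + 0.4·0.3697; P(author N) ≈ 0.2396, P(author K) ≈ 0.5409, P(author Q) ≈ 0.2196
After 'present': normaliser = 0.2·0.2396 + 0.15·0.5409 + 0.6·0.2196; P(author N) ≈ 0.1837, P(author K) ≈ 0.3111, P(author Q) ≈ 0.5052
After 'present': normaliser = 0.2·0.1837 + 0.15·0.3111 + 0.6·0.5052; P(author N) ≈ 0.0951, P(author K) ≈ 0.1207, P(author Q) ≈ 0.7842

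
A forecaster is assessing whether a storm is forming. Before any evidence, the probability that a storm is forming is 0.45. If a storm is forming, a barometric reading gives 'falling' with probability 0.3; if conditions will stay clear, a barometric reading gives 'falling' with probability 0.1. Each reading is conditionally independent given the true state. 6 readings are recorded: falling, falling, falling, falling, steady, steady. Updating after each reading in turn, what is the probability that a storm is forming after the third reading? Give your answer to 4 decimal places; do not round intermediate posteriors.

After 'falling': P(storm) = 0.3·0.4500 / (0.3·0.4500 + 0.1·0.5500) ≈ 0.7105
After 'falling': P(storm) = 0.3·0.7105 / (0.3·0.7105 + 0.1·0.2895) ≈ 0.8804
After 'falling': P(storm) = 0.3·0.8804 / (0.3·0.8804 + 0.1·0.1196) ≈ 0.9567

0.9567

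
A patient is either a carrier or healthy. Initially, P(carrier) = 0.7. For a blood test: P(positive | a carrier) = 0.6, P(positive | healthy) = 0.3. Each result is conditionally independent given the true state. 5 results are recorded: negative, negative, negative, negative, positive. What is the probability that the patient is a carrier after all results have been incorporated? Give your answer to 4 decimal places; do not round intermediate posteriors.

0.3323

After 'negative': P(carrier) = 0.4·0.7000 / (0.4·0.7000 + 0.7·0.3000) ≈ 0.5714
After 'negative': P(carrier) = 0.4·0.5714 / (0.4·0.5714 + 0.7·0.4286) ≈ 0.4324
After 'negative': P(carrier) = 0.4·0.4324 / (0.4·0.4324 + 0.7·0.5676) ≈ 0.3033
After 'negative': P(carrier) = 0.4·0.3033 / (0.4·0.3033 + 0.7·0.6967) ≈ 0.1992
After 'positive': P(carrier) = 0.6·0.1992 / (0.6·0.1992 + 0.3·0.8008) ≈ 0.3323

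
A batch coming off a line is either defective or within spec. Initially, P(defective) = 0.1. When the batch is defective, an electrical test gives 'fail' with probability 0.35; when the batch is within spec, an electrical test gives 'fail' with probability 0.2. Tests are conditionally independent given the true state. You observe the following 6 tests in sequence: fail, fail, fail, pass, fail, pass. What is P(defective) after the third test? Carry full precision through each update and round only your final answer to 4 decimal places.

0.3732

After 'fail': P(defective) = 0.35·0.1000 / (0.35·0.1000 + 0.2·0.9000) ≈ 0.1628
After 'fail': P(defective) = 0.35·0.1628 / (0.35·0.1628 + 0.2·0.8372) ≈ 0.2539
After 'fail': P(defective) = 0.35·0.2539 / (0.35·0.2539 + 0.2·0.7461) ≈ 0.3732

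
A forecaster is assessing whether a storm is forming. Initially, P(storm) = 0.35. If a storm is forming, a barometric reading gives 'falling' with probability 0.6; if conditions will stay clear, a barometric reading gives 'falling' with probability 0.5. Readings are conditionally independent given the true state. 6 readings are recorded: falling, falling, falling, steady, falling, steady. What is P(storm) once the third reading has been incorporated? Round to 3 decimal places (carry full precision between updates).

0.482

Apply Bayes' rule sequentially, carrying P(storm) forward.
After 'falling': P(storm) = 0.6·0.3500 / (0.6·0.3500 + 0.5·0.6500) ≈ 0.3925
After 'falling': P(storm) = 0.6·0.3925 / (0.6·0.3925 + 0.5·0.6075) ≈ 0.4367
After 'falling': P(storm) = 0.6·0.4367 / (0.6·0.4367 + 0.5·0.5633) ≈ 0.4820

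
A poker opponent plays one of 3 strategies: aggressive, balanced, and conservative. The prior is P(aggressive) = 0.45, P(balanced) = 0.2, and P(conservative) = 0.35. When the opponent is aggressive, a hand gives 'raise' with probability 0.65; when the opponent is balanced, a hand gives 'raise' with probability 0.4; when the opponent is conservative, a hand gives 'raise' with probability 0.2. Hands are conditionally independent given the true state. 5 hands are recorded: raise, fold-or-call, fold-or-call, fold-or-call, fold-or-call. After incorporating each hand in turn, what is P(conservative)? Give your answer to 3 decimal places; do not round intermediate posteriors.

After 'raise': normaliser = 0.65·0.4500 + 0.4·0.2000 + 0.2·0.3500; P(aggressive) ≈ 0.6610, P(balanced) ≈ 0.1808, P(conservative) ≈ 0.1582
After 'fold-or-call': normaliser = 0.35·0.6610 + 0.6·0.1808 + 0.8·0.1582; P(aggressive) ≈ 0.4961, P(balanced) ≈ 0.2326, P(conservative) ≈ 0.2714
After 'fold-or-call': normaliser = 0.35·0.4961 + 0.6·0.2326 + 0.8·0.2714; P(aggressive) ≈ 0.3274, P(balanced) ≈ 0.2632, P(conservative) ≈ 0.4094
After 'fold-or-call': normaliser = 0.35·0.3274 + 0.6·0.2632 + 0.8·0.4094; P(aggressive) ≈ 0.1910, P(balanced) ≈ 0.2632, P(conservative) ≈ 0.5458
After 'fold-or-call': normaliser = 0.35·0.1910 + 0.6·0.2632 + 0.8·0.5458; P(aggressive) ≈ 0.1011, P(balanced) ≈ 0.2387, P(conservative) ≈ 0.6602

0.660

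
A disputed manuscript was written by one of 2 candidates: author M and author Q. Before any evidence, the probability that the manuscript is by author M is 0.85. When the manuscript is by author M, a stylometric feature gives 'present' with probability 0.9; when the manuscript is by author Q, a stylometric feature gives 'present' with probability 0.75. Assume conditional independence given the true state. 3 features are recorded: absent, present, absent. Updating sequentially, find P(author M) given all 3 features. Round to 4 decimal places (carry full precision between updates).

After 'absent': P(author M) = 0.1·0.8500 / (0.1·0.8500 + 0.25·0.1500) ≈ 0.6939
After 'present': P(author M) = 0.9·0.6939 / (0.9·0.6939 + 0.75·0.3061) ≈ 0.7312
After 'absent': P(author M) = 0.1·0.7312 / (0.1·0.7312 + 0.25·0.2688) ≈ 0.5211

0.5211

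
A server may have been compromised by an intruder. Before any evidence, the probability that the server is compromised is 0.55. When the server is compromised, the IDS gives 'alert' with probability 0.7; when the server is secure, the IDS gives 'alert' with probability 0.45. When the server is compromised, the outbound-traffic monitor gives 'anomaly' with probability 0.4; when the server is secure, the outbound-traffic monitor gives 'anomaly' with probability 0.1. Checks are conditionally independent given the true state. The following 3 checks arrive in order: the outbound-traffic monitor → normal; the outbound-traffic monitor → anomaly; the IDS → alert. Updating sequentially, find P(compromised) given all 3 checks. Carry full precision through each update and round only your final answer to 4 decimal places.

0.8353

After the outbound-traffic monitor='normal': P(compromised) = 0.6·0.5500 / (0.6·0.5500 + 0.9·0.4500) ≈ 0.4490
After the outbound-traffic monitor='anomaly': P(compromised) = 0.4·0.4490 / (0.4·0.4490 + 0.1·0.5510) ≈ 0.7652
After the IDS='alert': P(compromised) = 0.7·0.7652 / (0.7·0.7652 + 0.45·0.2348) ≈ 0.8353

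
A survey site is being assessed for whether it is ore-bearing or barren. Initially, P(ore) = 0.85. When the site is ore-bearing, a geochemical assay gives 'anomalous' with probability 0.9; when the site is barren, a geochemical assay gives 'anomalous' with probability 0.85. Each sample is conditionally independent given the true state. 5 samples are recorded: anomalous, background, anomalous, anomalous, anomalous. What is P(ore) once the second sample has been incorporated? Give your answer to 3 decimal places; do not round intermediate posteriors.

0.800

After 'anomalous': P(ore) = 0.9·0.8500 / (0.9·0.8500 + 0.85·0.1500) ≈ 0.8571
After 'background': P(ore) = 0.1·0.8571 / (0.1·0.8571 + 0.15·0.1429) ≈ 0.8000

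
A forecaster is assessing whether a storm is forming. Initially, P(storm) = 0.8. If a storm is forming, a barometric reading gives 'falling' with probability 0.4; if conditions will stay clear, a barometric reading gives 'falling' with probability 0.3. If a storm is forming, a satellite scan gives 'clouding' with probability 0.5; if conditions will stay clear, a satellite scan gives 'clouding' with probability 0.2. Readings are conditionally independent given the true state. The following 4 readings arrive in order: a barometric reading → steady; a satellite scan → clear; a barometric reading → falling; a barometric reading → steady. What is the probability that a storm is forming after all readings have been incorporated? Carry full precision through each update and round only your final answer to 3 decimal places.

0.710

After a barometric reading='steady': P(storm) = 0.6·0.8000 / (0.6·0.8000 + 0.7·0.2000) ≈ 0.7742
After a satellite scan='clear': P(storm) = 0.5·0.7742 / (0.5·0.7742 + 0.8·0.2258) ≈ 0.6818
After a barometric reading='falling': P(storm) = 0.4·0.6818 / (0.4·0.6818 + 0.3·0.3182) ≈ 0.7407
After a barometric reading='steady': P(storm) = 0.6·0.7407 / (0.6·0.7407 + 0.7·0.2593) ≈ 0.7101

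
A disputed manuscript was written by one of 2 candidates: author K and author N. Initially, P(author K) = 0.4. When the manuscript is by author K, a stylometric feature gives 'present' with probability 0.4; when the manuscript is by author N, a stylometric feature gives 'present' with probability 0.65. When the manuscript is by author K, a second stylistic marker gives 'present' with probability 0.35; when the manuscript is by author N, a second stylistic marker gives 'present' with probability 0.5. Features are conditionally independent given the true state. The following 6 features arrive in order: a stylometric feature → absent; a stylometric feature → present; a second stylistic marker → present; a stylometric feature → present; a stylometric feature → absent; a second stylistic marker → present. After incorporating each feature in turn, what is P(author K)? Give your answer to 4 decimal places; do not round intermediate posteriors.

Apply Bayes' rule sequentially, carrying P(author K) forward.
After a stylometric feature='absent': P(author K) = 0.6·0.4000 / (0.6·0.4000 + 0.35·0.6000) ≈ 0.5333
After a stylometric feature='present': P(author K) = 0.4·0.5333 / (0.4·0.5333 + 0.65·0.4667) ≈ 0.4129
After a second stylistic marker='present': P(author K) = 0.35·0.4129 / (0.35·0.4129 + 0.5·0.5871) ≈ 0.3299
After a stylometric feature='present': P(author K) = 0.4·0.3299 / (0.4·0.3299 + 0.65·0.6701) ≈ 0.2325
After a stylometric feature='absent': P(author K) = 0.6·0.2325 / (0.6·0.2325 + 0.35·0.7675) ≈ 0.3418
After a second stylistic marker='present': P(author K) = 0.35·0.3418 / (0.35·0.3418 + 0.5·0.6582) ≈ 0.2666

0.2666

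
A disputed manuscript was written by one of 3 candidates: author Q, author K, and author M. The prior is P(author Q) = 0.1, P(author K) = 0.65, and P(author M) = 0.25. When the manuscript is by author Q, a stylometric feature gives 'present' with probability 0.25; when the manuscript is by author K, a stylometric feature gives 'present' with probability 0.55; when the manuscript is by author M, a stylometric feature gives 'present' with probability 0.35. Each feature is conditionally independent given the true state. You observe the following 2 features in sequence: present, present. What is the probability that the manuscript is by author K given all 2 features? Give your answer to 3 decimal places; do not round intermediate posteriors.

0.842

Each posterior becomes the prior for the next update.
After 'present': normaliser = 0.25·0.1000 + 0.55·0.6500 + 0.35·0.2500; P(author Q) ≈ 0.0532, P(author K) ≈ 0.7606, P(author M) ≈ 0.1862
After 'present': normaliser = 0.25·0.0532 + 0.55·0.7606 + 0.35·0.1862; P(author Q) ≈ 0.0268, P(author K) ≈ 0.8421, P(author M) ≈ 0.1312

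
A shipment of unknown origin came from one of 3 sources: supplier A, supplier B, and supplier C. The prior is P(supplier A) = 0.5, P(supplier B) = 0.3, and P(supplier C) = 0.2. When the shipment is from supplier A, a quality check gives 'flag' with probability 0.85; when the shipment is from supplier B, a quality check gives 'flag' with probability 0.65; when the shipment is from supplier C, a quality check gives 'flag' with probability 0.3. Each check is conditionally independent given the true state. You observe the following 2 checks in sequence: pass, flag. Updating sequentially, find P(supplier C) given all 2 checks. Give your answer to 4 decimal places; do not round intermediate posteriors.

After 'pass': normaliser = 0.15·0.5000 + 0.35·0.3000 + 0.7·0.2000; P(supplier A) ≈ 0.2344, P(supplier B) ≈ 0.3281, P(supplier C) ≈ 0.4375
After 'flag': normaliser = 0.85·0.2344 + 0.65·0.3281 + 0.3·0.4375; P(supplier A) ≈ 0.3664, P(supplier B) ≈ 0.3922, P(supplier C) ≈ 0.2414

0.2414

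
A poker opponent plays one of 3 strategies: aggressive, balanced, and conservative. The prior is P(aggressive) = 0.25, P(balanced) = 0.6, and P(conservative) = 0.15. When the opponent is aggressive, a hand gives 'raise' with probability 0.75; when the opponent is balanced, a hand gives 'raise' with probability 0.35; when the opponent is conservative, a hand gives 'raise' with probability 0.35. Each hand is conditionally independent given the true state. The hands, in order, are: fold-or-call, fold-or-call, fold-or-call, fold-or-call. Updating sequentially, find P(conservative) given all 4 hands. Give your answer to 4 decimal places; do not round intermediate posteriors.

0.1986

After 'fold-or-call': normaliser = 0.25·0.2500 + 0.65·0.6000 + 0.65·0.1500; P(aggressive) ≈ 0.1136, P(balanced) ≈ 0.7091, P(conservative) ≈ 0.1773
After 'fold-or-call': normaliser = 0.25·0.1136 + 0.65·0.7091 + 0.65·0.1773; P(aggressive) ≈ 0.0470, P(balanced) ≈ 0.7624, P(conservative) ≈ 0.1906
After 'fold-or-call': normaliser = 0.25·0.0470 + 0.65·0.7624 + 0.65·0.1906; P(aggressive) ≈ 0.0186, P(balanced) ≈ 0.7851, P(conservative) ≈ 0.1963
After 'fold-or-call': normaliser = 0.25·0.0186 + 0.65·0.7851 + 0.65·0.1963; P(aggressive) ≈ 0.0072, P(balanced) ≈ 0.7942, P(conservative) ≈ 0.1986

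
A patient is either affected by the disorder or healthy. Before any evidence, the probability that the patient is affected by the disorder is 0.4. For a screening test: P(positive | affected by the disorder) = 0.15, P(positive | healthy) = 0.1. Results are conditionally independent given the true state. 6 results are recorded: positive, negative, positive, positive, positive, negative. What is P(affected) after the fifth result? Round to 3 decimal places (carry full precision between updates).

After 'positive': P(affected) = 0.15·0.4000 / (0.15·0.4000 + 0.1·0.6000) ≈ 0.5000
After 'negative': P(affected) = 0.85·0.5000 / (0.85·0.5000 + 0.9·0.5000) ≈ 0.4857
After 'positive': P(affected) = 0.15·0.4857 / (0.15·0.4857 + 0.1·0.5143) ≈ 0.5862
After 'positive': P(affected) = 0.15·0.5862 / (0.15·0.5862 + 0.1·0.4138) ≈ 0.6800
After 'positive': P(affected) = 0.15·0.6800 / (0.15·0.6800 + 0.1·0.3200) ≈ 0.7612

0.761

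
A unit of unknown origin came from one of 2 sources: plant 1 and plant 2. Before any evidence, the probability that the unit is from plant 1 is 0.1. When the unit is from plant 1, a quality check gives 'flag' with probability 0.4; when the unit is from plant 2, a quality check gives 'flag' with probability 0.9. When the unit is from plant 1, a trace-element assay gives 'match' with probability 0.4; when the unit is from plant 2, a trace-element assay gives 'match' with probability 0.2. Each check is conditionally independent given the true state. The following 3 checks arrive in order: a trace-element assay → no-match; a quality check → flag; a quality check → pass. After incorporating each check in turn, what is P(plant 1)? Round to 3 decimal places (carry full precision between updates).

After a trace-element assay='no-match': P(plant 1) = 0.6·0.1000 / (0.6·0.1000 + 0.8·0.9000) ≈ 0.0769
After a quality check='flag': P(plant 1) = 0.4·0.0769 / (0.4·0.0769 + 0.9·0.9231) ≈ 0.0357
After a quality check='pass': P(plant 1) = 0.6·0.0357 / (0.6·0.0357 + 0.1·0.9643) ≈ 0.1818

0.182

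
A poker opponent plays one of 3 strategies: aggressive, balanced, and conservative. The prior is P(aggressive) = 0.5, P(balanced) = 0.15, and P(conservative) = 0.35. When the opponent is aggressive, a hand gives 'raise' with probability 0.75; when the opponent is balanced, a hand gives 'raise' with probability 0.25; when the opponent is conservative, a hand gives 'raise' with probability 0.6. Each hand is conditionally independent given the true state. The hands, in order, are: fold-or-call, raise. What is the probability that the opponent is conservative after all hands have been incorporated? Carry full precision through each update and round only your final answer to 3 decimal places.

0.408

After 'fold-or-call': normaliser = 0.25·0.5000 + 0.75·0.1500 + 0.4·0.3500; P(aggressive) ≈ 0.3311, P(balanced) ≈ 0.2980, P(conservative) ≈ 0.3709
After 'raise': normaliser = 0.75·0.3311 + 0.25·0.2980 + 0.6·0.3709; P(aggressive) ≈ 0.4554, P(balanced) ≈ 0.1366, P(conservative) ≈ 0.4080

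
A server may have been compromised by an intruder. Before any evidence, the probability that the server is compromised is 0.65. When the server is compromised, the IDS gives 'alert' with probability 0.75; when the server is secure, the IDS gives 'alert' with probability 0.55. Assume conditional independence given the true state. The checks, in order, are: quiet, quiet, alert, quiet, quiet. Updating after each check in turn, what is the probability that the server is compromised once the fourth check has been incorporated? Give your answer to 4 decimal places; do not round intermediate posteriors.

0.3028

After 'quiet': P(compromised) = 0.25·0.6500 / (0.25·0.6500 + 0.45·0.3500) ≈ 0.5078
After 'quiet': P(compromised) = 0.25·0.5078 / (0.25·0.5078 + 0.45·0.4922) ≈ 0.3643
After 'alert': P(compromised) = 0.75·0.3643 / (0.75·0.3643 + 0.55·0.6357) ≈ 0.4387
After 'quiet': P(compromised) = 0.25·0.4387 / (0.25·0.4387 + 0.45·0.5613) ≈ 0.3028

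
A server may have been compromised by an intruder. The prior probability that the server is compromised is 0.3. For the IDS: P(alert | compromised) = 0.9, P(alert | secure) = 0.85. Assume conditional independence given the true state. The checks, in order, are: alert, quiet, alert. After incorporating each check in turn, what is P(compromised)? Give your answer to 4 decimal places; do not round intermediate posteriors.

0.2426

Apply Bayes' rule sequentially, carrying P(compromised) forward.
After 'alert': P(compromised) = 0.9·0.3000 / (0.9·0.3000 + 0.85·0.7000) ≈ 0.3121
After 'quiet': P(compromised) = 0.1·0.3121 / (0.1·0.3121 + 0.15·0.6879) ≈ 0.2323
After 'alert': P(compromised) = 0.9·0.2323 / (0.9·0.2323 + 0.85·0.7677) ≈ 0.2426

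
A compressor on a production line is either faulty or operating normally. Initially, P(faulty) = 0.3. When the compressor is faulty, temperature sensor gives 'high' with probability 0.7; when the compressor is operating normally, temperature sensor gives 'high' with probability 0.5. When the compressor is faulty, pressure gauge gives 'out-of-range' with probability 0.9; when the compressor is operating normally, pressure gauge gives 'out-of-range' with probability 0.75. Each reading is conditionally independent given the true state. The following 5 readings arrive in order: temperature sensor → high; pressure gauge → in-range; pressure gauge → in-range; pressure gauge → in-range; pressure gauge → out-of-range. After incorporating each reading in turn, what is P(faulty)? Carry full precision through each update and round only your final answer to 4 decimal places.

Apply Bayes' rule sequentially, carrying P(faulty) forward.
After temperature sensor='high': P(faulty) = 0.7·0.3000 / (0.7·0.3000 + 0.5·0.7000) ≈ 0.3750
After pressure gauge='in-range': P(faulty) = 0.1·0.3750 / (0.1·0.3750 + 0.25·0.6250) ≈ 0.1935
After pressure gauge='in-range': P(faulty) = 0.1·0.1935 / (0.1·0.1935 + 0.25·0.8065) ≈ 0.0876
After pressure gauge='in-range': P(faulty) = 0.1·0.0876 / (0.1·0.0876 + 0.25·0.9124) ≈ 0.0370
After pressure gauge='out-of-range': P(faulty) = 0.9·0.0370 / (0.9·0.0370 + 0.75·0.9630) ≈ 0.0441

0.0441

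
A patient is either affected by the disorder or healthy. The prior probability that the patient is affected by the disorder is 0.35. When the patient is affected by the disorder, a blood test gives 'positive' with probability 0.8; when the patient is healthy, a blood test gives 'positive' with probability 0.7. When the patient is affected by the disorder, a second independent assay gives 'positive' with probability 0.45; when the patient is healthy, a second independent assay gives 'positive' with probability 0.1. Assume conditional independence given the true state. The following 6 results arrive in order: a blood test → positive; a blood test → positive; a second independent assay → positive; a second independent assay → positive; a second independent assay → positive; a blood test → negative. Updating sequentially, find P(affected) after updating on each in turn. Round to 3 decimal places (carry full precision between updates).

Each posterior becomes the prior for the next update.
After a blood test='positive': P(affected) = 0.8·0.3500 / (0.8·0.3500 + 0.7·0.6500) ≈ 0.3810
After a blood test='positive': P(affected) = 0.8·0.3810 / (0.8·0.3810 + 0.7·0.6190) ≈ 0.4129
After a second independent assay='positive': P(affected) = 0.45·0.4129 / (0.45·0.4129 + 0.1·0.5871) ≈ 0.7599
After a second independent assay='positive': P(affected) = 0.45·0.7599 / (0.45·0.7599 + 0.1·0.2401) ≈ 0.9344
After a second independent assay='positive': P(affected) = 0.45·0.9344 / (0.45·0.9344 + 0.1·0.0656) ≈ 0.9846
After a blood test='negative': P(affected) = 0.2·0.9846 / (0.2·0.9846 + 0.3·0.0154) ≈ 0.9771

0.977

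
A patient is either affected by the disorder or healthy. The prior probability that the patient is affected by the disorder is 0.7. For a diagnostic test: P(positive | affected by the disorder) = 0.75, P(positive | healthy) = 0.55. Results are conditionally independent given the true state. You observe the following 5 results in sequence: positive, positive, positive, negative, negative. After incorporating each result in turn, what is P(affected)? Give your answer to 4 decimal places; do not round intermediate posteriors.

After 'positive': P(affected) = 0.75·0.7000 / (0.75·0.7000 + 0.55·0.3000) ≈ 0.7609
After 'positive': P(affected) = 0.75·0.7609 / (0.75·0.7609 + 0.55·0.2391) ≈ 0.8127
After 'positive': P(affected) = 0.75·0.8127 / (0.75·0.8127 + 0.55·0.1873) ≈ 0.8554
After 'negative': P(affected) = 0.25·0.8554 / (0.25·0.8554 + 0.45·0.1446) ≈ 0.7667
After 'negative': P(affected) = 0.25·0.7667 / (0.25·0.7667 + 0.45·0.2333) ≈ 0.6462

0.6462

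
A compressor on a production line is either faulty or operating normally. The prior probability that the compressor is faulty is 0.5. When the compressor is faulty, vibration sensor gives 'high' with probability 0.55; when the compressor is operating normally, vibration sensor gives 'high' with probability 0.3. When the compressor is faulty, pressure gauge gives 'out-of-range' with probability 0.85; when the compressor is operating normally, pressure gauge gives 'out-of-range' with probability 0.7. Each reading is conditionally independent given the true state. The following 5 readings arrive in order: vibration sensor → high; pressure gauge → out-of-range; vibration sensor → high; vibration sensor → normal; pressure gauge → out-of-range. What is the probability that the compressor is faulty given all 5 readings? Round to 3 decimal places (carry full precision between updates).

After vibration sensor='high': P(faulty) = 0.55·0.5000 / (0.55·0.5000 + 0.3·0.5000) ≈ 0.6471
After pressure gauge='out-of-range': P(faulty) = 0.85·0.6471 / (0.85·0.6471 + 0.7·0.3529) ≈ 0.6900
After vibration sensor='high': P(faulty) = 0.55·0.6900 / (0.55·0.6900 + 0.3·0.3100) ≈ 0.8032
After vibration sensor='normal': P(faulty) = 0.45·0.8032 / (0.45·0.8032 + 0.7·0.1968) ≈ 0.7240
After pressure gauge='out-of-range': P(faulty) = 0.85·0.7240 / (0.85·0.7240 + 0.7·0.2760) ≈ 0.7611

0.761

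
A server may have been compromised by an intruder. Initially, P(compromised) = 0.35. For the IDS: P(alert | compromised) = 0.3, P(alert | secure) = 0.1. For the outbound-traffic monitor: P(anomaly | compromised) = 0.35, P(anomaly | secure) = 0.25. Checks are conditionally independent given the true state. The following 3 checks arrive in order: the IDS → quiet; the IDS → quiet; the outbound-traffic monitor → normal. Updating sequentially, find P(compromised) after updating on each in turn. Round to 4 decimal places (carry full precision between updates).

0.2202

Each posterior becomes the prior for the next update.
After the IDS='quiet': P(compromised) = 0.7·0.3500 / (0.7·0.3500 + 0.9·0.6500) ≈ 0.2952
After the IDS='quiet': P(compromised) = 0.7·0.2952 / (0.7·0.2952 + 0.9·0.7048) ≈ 0.2457
After the outbound-traffic monitor='normal': P(compromised) = 0.65·0.2457 / (0.65·0.2457 + 0.75·0.7543) ≈ 0.2202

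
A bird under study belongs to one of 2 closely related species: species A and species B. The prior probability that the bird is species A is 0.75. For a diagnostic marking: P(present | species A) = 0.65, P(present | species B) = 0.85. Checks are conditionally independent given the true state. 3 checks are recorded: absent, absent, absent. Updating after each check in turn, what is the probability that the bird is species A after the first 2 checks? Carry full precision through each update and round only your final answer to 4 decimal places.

0.9423

Each posterior becomes the prior for the next update.
After 'absent': P(species A) = 0.35·0.7500 / (0.35·0.7500 + 0.15·0.2500) ≈ 0.8750
After 'absent': P(species A) = 0.35·0.8750 / (0.35·0.8750 + 0.15·0.1250) ≈ 0.9423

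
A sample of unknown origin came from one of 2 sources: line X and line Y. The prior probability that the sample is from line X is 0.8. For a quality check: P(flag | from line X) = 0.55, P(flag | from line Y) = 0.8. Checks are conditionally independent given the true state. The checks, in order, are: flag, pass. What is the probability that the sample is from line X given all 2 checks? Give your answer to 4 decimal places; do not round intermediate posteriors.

0.8609

After 'flag': P(line X) = 0.55·0.8000 / (0.55·0.8000 + 0.8·0.2000) ≈ 0.7333
After 'pass': P(line X) = 0.45·0.7333 / (0.45·0.7333 + 0.2·0.2667) ≈ 0.8609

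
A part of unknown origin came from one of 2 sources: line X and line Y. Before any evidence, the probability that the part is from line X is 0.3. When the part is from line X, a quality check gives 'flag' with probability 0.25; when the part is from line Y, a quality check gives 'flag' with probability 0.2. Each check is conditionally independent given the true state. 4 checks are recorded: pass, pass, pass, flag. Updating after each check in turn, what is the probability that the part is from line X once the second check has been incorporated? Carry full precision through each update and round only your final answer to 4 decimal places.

0.2736

After 'pass': P(line X) = 0.75·0.3000 / (0.75·0.3000 + 0.8·0.7000) ≈ 0.2866
After 'pass': P(line X) = 0.75·0.2866 / (0.75·0.2866 + 0.8·0.7134) ≈ 0.2736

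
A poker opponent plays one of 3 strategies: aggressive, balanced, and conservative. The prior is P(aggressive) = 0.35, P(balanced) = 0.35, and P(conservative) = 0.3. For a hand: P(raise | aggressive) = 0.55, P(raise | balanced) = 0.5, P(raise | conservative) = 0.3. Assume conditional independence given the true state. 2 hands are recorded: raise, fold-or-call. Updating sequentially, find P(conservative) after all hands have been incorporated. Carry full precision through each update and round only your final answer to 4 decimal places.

After 'raise': normaliser = 0.55·0.3500 + 0.5·0.3500 + 0.3·0.3000; P(aggressive) ≈ 0.4208, P(balanced) ≈ 0.3825, P(conservative) ≈ 0.1967
After 'fold-or-call': normaliser = 0.45·0.4208 + 0.5·0.3825 + 0.7·0.1967; P(aggressive) ≈ 0.3653, P(balanced) ≈ 0.3690, P(conservative) ≈ 0.2657

0.2657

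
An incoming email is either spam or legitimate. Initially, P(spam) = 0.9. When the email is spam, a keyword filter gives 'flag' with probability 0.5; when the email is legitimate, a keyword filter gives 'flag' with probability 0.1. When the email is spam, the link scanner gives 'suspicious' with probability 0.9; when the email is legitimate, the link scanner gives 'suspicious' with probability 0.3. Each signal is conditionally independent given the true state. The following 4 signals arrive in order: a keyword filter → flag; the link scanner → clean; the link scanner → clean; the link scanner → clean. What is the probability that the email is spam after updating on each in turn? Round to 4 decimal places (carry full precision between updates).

After a keyword filter='flag': P(spam) = 0.5·0.9000 / (0.5·0.9000 + 0.1·0.1000) ≈ 0.9783
After the link scanner='clean': P(spam) = 0.1·0.9783 / (0.1·0.9783 + 0.7·0.0217) ≈ 0.8654
After the link scanner='clean': P(spam) = 0.1·0.8654 / (0.1·0.8654 + 0.7·0.1346) ≈ 0.4787
After the link scanner='clean': P(spam) = 0.1·0.4787 / (0.1·0.4787 + 0.7·0.5213) ≈ 0.1160

0.1160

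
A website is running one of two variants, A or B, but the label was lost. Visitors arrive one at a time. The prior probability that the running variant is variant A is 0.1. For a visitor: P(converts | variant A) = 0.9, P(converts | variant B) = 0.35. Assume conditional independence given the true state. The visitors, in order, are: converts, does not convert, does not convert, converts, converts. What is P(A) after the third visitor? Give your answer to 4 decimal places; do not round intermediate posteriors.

0.0067

After 'converts': P(A) = 0.9·0.1000 / (0.9·0.1000 + 0.35·0.9000) ≈ 0.2222
After 'does not convert': P(A) = 0.1·0.2222 / (0.1·0.2222 + 0.65·0.7778) ≈ 0.0421
After 'does not convert': P(A) = 0.1·0.0421 / (0.1·0.0421 + 0.65·0.9579) ≈ 0.0067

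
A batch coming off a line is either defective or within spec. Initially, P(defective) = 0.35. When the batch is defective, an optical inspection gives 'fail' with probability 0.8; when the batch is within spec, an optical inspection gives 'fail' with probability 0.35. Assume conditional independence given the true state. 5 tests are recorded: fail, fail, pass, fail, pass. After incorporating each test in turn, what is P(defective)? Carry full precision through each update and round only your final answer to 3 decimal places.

0.378

After 'fail': P(defective) = 0.8·0.3500 / (0.8·0.3500 + 0.35·0.6500) ≈ 0.5517
After 'fail': P(defective) = 0.8·0.5517 / (0.8·0.5517 + 0.35·0.4483) ≈ 0.7378
After 'pass': P(defective) = 0.2·0.7378 / (0.2·0.7378 + 0.65·0.2622) ≈ 0.4640
After 'fail': P(defective) = 0.8·0.4640 / (0.8·0.4640 + 0.35·0.5360) ≈ 0.6643
After 'pass': P(defective) = 0.2·0.6643 / (0.2·0.6643 + 0.65·0.3357) ≈ 0.3784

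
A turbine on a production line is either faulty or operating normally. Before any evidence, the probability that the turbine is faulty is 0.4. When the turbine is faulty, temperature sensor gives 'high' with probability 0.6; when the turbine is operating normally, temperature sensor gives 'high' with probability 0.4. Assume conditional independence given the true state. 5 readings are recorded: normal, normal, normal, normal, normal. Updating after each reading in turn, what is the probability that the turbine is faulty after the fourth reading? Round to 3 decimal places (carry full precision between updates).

After 'normal': P(faulty) = 0.4·0.4000 / (0.4·0.4000 + 0.6·0.6000) ≈ 0.3077
After 'normal': P(faulty) = 0.4·0.3077 / (0.4·0.3077 + 0.6·0.6923) ≈ 0.2286
After 'normal': P(faulty) = 0.4·0.2286 / (0.4·0.2286 + 0.6·0.7714) ≈ 0.1649
After 'normal': P(faulty) = 0.4·0.1649 / (0.4·0.1649 + 0.6·0.8351) ≈ 0.1164

0.116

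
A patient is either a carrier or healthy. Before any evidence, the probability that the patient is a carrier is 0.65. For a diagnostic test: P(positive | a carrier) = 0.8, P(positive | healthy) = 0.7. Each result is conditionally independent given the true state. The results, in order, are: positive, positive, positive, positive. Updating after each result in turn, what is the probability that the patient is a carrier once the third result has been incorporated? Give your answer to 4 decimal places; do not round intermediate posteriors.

0.7349

After 'positive': P(carrier) = 0.8·0.6500 / (0.8·0.6500 + 0.7·0.3500) ≈ 0.6797
After 'positive': P(carrier) = 0.8·0.6797 / (0.8·0.6797 + 0.7·0.3203) ≈ 0.7081
After 'positive': P(carrier) = 0.8·0.7081 / (0.8·0.7081 + 0.7·0.2919) ≈ 0.7349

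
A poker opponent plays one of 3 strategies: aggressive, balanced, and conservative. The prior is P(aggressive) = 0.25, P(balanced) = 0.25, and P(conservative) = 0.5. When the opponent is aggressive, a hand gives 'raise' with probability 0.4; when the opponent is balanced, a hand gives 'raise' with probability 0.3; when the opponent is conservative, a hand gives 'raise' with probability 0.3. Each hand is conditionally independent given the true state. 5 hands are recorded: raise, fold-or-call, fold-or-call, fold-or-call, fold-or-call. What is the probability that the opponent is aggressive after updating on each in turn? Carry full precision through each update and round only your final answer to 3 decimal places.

After 'raise': normaliser = 0.4·0.2500 + 0.3·0.2500 + 0.3·0.5000; P(aggressive) ≈ 0.3077, P(balanced) ≈ 0.2308, P(conservative) ≈ 0.4615
After 'fold-or-call': normaliser = 0.6·0.3077 + 0.7·0.2308 + 0.7·0.4615; P(aggressive) ≈ 0.2759, P(balanced) ≈ 0.2414, P(conservative) ≈ 0.4828
After 'fold-or-call': normaliser = 0.6·0.2759 + 0.7·0.2414 + 0.7·0.4828; P(aggressive) ≈ 0.2462, P(balanced) ≈ 0.2513, P(conservative) ≈ 0.5026
After 'fold-or-call': normaliser = 0.6·0.2462 + 0.7·0.2513 + 0.7·0.5026; P(aggressive) ≈ 0.2187, P(balanced) ≈ 0.2604, P(conservative) ≈ 0.5209
After 'fold-or-call': normaliser = 0.6·0.2187 + 0.7·0.2604 + 0.7·0.5209; P(aggressive) ≈ 0.1935, P(balanced) ≈ 0.2688, P(conservative) ≈ 0.5377

0.193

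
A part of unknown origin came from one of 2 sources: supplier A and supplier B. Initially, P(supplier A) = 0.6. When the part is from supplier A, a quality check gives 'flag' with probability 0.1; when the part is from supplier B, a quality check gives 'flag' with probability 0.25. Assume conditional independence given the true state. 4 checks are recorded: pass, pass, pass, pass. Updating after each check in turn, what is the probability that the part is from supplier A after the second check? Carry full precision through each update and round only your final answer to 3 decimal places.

After 'pass': P(supplier A) = 0.9·0.6000 / (0.9·0.6000 + 0.75·0.4000) ≈ 0.6429
After 'pass': P(supplier A) = 0.9·0.6429 / (0.9·0.6429 + 0.75·0.3571) ≈ 0.6835

0.684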